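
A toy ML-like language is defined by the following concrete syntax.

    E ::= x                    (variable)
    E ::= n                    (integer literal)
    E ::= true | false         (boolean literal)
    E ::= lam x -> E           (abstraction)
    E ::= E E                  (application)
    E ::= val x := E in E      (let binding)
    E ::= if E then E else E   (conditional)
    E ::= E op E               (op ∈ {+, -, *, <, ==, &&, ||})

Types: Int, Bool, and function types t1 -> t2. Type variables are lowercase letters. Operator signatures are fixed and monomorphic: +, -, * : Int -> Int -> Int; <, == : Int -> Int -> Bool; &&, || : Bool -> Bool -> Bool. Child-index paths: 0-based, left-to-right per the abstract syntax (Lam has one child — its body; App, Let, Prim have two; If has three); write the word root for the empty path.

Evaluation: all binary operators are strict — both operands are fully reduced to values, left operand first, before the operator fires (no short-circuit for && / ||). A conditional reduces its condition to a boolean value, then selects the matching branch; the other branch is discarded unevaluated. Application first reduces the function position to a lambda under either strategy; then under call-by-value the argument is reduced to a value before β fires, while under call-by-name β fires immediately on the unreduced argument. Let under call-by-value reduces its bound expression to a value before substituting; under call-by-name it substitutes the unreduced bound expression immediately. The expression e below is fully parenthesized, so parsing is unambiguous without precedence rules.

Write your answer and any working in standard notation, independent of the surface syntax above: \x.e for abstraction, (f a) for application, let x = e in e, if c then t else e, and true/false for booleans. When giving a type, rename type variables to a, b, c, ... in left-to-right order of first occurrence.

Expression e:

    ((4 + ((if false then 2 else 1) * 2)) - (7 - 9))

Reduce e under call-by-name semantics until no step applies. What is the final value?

Working:
step 0: ((4 + ((if false then 2 else 1) * 2)) - (7 - 9))
step 1: [if@0.1.0] ((4 + (1 * 2)) - (7 - 9))
step 2: [delta@0.1] ((4 + 2) - (7 - 9))
step 3: [delta@0] (6 - (7 - 9))
step 4: [delta@1] (6 - -2)
step 5: [delta@root] 8

Answer: 8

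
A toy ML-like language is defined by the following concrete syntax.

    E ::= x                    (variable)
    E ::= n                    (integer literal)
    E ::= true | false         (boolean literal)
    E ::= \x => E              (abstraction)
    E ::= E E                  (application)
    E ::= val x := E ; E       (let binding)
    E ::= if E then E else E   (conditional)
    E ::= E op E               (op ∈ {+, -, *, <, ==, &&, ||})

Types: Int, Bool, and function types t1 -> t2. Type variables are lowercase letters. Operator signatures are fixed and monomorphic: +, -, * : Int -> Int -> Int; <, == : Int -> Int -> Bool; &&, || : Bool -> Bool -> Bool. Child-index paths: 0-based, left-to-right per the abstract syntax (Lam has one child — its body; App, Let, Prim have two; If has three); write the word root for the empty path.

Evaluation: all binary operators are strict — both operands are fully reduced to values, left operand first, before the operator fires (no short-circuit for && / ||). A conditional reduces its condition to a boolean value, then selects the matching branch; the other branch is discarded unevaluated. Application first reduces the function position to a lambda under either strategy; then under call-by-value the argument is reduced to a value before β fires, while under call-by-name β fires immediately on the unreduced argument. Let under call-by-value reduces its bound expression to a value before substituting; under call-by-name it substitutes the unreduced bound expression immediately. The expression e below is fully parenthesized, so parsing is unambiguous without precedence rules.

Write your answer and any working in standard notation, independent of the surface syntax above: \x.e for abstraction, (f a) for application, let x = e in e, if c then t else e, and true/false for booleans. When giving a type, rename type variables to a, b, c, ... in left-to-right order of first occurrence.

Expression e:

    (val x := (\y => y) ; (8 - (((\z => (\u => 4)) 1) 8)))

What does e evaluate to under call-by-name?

Answer: 4

Trace:
step 0: (let x = (\y.y) in (8 - (((\z.(\u.4)) 1) 8)))
step 1: [let@root] (8 - (((\z.(\u.4)) 1) 8))
step 2: [beta@1.0] (8 - ((\u.4) 8))
step 3: [beta@1] (8 - 4)
step 4: [delta@root] 4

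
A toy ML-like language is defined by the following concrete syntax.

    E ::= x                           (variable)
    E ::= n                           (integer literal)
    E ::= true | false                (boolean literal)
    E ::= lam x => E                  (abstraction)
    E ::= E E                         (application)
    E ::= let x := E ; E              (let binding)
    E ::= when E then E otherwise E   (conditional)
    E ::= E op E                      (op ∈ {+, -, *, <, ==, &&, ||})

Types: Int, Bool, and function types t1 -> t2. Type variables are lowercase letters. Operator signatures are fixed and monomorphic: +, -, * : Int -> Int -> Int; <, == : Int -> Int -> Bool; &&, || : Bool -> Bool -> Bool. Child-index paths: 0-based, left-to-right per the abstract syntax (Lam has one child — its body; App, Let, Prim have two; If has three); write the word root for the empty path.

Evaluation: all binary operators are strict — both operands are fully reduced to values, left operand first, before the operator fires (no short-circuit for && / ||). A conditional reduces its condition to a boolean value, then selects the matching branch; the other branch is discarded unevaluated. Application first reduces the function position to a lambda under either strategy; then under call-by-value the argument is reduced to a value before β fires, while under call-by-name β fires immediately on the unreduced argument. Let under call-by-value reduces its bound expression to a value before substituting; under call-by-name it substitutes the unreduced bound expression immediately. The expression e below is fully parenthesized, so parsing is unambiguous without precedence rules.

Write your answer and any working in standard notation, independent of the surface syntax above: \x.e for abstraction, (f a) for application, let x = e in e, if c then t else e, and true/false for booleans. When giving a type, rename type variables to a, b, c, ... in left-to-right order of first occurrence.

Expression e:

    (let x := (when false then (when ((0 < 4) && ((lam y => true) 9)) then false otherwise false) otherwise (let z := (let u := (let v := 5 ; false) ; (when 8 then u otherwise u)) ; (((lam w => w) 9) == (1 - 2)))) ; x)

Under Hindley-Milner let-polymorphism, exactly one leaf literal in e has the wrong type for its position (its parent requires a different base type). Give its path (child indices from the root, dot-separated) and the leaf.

Answer: 0.2.0.1.0 : 8

Derivation:
  unify Bool ~ Bool
  unify Int ~ Int
  unify Int ~ Int
  unify Bool ~ Bool
\y._ : a -> Bool
  unify a -> Bool ~ Int -> b
  unify a ~ Int
  unify Bool ~ b
_ _ : Bool
  unify Bool ~ Bool
  unify Bool ~ Bool
  unify Bool ~ Bool
let v : Int
let u : Bool
  unify Int ~ Bool
  FAIL: mismatch Int ~ Bool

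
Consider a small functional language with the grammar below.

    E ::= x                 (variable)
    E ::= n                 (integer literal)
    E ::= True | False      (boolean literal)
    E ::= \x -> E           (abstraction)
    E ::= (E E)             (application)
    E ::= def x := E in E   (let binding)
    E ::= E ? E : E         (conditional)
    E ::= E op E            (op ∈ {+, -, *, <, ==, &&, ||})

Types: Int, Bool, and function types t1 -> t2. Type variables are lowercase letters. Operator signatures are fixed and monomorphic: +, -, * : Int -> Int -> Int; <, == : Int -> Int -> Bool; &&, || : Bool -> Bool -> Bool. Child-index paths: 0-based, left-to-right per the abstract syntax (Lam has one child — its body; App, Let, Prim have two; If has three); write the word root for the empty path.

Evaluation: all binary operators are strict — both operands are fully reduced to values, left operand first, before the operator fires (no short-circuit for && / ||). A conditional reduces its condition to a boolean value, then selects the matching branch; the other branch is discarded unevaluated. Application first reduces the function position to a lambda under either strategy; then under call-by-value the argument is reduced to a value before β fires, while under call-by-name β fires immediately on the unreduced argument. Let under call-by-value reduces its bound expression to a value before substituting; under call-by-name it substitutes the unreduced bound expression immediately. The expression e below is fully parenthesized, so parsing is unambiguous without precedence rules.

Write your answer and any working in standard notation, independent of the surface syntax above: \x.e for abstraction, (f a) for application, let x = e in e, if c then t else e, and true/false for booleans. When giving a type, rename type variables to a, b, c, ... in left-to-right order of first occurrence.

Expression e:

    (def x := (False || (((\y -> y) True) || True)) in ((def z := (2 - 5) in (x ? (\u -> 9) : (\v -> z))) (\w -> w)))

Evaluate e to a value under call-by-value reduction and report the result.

Working:
step 0: (let x = (false || (((\y.y) true) || true)) in ((let z = (2 - 5) in (if x then (\u.9) else (\v.z))) (\w.w)))
step 1: [beta@0.1.0] (let x = (false || (true || true)) in ((let z = (2 - 5) in (if x then (\u.9) else (\v.z))) (\w.w)))
step 2: [delta@0.1] (let x = (false || true) in ((let z = (2 - 5) in (if x then (\u.9) else (\v.z))) (\w.w)))
step 3: [delta@0] (let x = true in ((let z = (2 - 5) in (if x then (\u.9) else (\v.z))) (\w.w)))
step 4: [let@root] ((let z = (2 - 5) in (if true then (\u.9) else (\v.z))) (\w.w))
step 5: [delta@0.0] ((let z = -3 in (if true then (\u.9) else (\v.z))) (\w.w))
step 6: [let@0] ((if true then (\u.9) else (\v.-3)) (\w.w))
step 7: [if@0] ((\u.9) (\w.w))
step 8: [beta@root] 9

Answer: 9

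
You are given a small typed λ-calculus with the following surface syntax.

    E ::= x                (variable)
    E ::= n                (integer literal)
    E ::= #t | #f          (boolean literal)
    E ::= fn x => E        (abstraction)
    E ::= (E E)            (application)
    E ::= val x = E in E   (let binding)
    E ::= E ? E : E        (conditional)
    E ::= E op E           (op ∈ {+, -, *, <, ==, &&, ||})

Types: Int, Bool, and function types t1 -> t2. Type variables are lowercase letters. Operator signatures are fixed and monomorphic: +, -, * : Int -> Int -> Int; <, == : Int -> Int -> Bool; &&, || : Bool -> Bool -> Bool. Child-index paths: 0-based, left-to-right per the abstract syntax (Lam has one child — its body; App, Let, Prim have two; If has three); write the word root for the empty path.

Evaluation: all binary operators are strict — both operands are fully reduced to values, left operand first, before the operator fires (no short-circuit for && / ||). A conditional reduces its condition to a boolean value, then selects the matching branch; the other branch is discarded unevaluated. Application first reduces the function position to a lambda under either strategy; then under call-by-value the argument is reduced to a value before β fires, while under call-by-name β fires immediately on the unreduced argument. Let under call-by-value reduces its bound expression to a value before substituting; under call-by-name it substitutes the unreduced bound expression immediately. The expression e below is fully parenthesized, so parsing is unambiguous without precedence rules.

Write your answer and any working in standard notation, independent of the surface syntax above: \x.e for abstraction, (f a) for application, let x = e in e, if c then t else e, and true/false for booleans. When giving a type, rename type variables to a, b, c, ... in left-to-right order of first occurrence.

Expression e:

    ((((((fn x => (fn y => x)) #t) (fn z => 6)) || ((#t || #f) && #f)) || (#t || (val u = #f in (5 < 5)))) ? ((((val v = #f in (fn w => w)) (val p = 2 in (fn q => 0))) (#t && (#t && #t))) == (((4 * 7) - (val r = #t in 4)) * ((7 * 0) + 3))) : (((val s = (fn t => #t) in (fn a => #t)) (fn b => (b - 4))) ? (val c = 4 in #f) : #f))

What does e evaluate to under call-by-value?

Derivation:
step 0: (if (((((\x.(\y.x)) true) (\z.6)) || ((true || false) && false)) || (true || (let u = false in (5 < 5)))) then ((((let v = false in (\w.w)) (let p = 2 in (\q.0))) (true && (true && true))) == (((4 * 7) - (let r = true in 4)) * ((7 * 0) + 3))) else (if ((let s = (\t.true) in (\a.true)) (\b.(b - 4))) then (let c = 4 in false) else false))
step 1: [beta@0.0.0.0] (if ((((\y.true) (\z.6)) || ((true || false) && false)) || (true || (let u = false in (5 < 5)))) then ((((let v = false in (\w.w)) (let p = 2 in (\q.0))) (true && (true && true))) == (((4 * 7) - (let r = true in 4)) * ((7 * 0) + 3))) else (if ((let s = (\t.true) in (\a.true)) (\b.(b - 4))) then (let c = 4 in false) else false))
step 2: [beta@0.0.0] (if ((true || ((true || false) && false)) || (true || (let u = false in (5 < 5)))) then ((((let v = false in (\w.w)) (let p = 2 in (\q.0))) (true && (true && true))) == (((4 * 7) - (let r = true in 4)) * ((7 * 0) + 3))) else (if ((let s = (\t.true) in (\a.true)) (\b.(b - 4))) then (let c = 4 in false) else false))
step 3: [delta@0.0.1.0] (if ((true || (true && false)) || (true || (let u = false in (5 < 5)))) then ((((let v = false in (\w.w)) (let p = 2 in (\q.0))) (true && (true && true))) == (((4 * 7) - (let r = true in 4)) * ((7 * 0) + 3))) else (if ((let s = (\t.true) in (\a.true)) (\b.(b - 4))) then (let c = 4 in false) else false))
step 4: [delta@0.0.1] (if ((true || false) || (true || (let u = false in (5 < 5)))) then ((((let v = false in (\w.w)) (let p = 2 in (\q.0))) (true && (true && true))) == (((4 * 7) - (let r = true in 4)) * ((7 * 0) + 3))) else (if ((let s = (\t.true) in (\a.true)) (\b.(b - 4))) then (let c = 4 in false) else false))
step 5: [delta@0.0] (if (true || (true || (let u = false in (5 < 5)))) then ((((let v = false in (\w.w)) (let p = 2 in (\q.0))) (true && (true && true))) == (((4 * 7) - (let r = true in 4)) * ((7 * 0) + 3))) else (if ((let s = (\t.true) in (\a.true)) (\b.(b - 4))) then (let c = 4 in false) else false))
step 6: [let@0.1.1] (if (true || (true || (5 < 5))) then ((((let v = false in (\w.w)) (let p = 2 in (\q.0))) (true && (true && true))) == (((4 * 7) - (let r = true in 4)) * ((7 * 0) + 3))) else (if ((let s = (\t.true) in (\a.true)) (\b.(b - 4))) then (let c = 4 in false) else false))
step 7: [delta@0.1.1] (if (true || (true || false)) then ((((let v = false in (\w.w)) (let p = 2 in (\q.0))) (true && (true && true))) == (((4 * 7) - (let r = true in 4)) * ((7 * 0) + 3))) else (if ((let s = (\t.true) in (\a.true)) (\b.(b - 4))) then (let c = 4 in false) else false))
step 8: [delta@0.1] (if (true || true) then ((((let v = false in (\w.w)) (let p = 2 in (\q.0))) (true && (true && true))) == (((4 * 7) - (let r = true in 4)) * ((7 * 0) + 3))) else (if ((let s = (\t.true) in (\a.true)) (\b.(b - 4))) then (let c = 4 in false) else false))
step 9: [delta@0] (if true then ((((let v = false in (\w.w)) (let p = 2 in (\q.0))) (true && (true && true))) == (((4 * 7) - (let r = true in 4)) * ((7 * 0) + 3))) else (if ((let s = (\t.true) in (\a.true)) (\b.(b - 4))) then (let c = 4 in false) else false))
step 10: [if@root] ((((let v = false in (\w.w)) (let p = 2 in (\q.0))) (true && (true && true))) == (((4 * 7) - (let r = true in 4)) * ((7 * 0) + 3)))
step 11: [let@0.0.0] ((((\w.w) (let p = 2 in (\q.0))) (true && (true && true))) == (((4 * 7) - (let r = true in 4)) * ((7 * 0) + 3)))
step 12: [let@0.0.1] ((((\w.w) (\q.0)) (true && (true && true))) == (((4 * 7) - (let r = true in 4)) * ((7 * 0) + 3)))
step 13: [beta@0.0] (((\q.0) (true && (true && true))) == (((4 * 7) - (let r = true in 4)) * ((7 * 0) + 3)))
step 14: [delta@0.1.1] (((\q.0) (true && true)) == (((4 * 7) - (let r = true in 4)) * ((7 * 0) + 3)))
step 15: [delta@0.1] (((\q.0) true) == (((4 * 7) - (let r = true in 4)) * ((7 * 0) + 3)))
step 16: [beta@0] (0 == (((4 * 7) - (let r = true in 4)) * ((7 * 0) + 3)))
step 17: [delta@1.0.0] (0 == ((28 - (let r = true in 4)) * ((7 * 0) + 3)))
step 18: [let@1.0.1] (0 == ((28 - 4) * ((7 * 0) + 3)))
step 19: [delta@1.0] (0 == (24 * ((7 * 0) + 3)))
step 20: [delta@1.1.0] (0 == (24 * (0 + 3)))
step 21: [delta@1.1] (0 == (24 * 3))
step 22: [delta@1] (0 == 72)
step 23: [delta@root] false

Answer: false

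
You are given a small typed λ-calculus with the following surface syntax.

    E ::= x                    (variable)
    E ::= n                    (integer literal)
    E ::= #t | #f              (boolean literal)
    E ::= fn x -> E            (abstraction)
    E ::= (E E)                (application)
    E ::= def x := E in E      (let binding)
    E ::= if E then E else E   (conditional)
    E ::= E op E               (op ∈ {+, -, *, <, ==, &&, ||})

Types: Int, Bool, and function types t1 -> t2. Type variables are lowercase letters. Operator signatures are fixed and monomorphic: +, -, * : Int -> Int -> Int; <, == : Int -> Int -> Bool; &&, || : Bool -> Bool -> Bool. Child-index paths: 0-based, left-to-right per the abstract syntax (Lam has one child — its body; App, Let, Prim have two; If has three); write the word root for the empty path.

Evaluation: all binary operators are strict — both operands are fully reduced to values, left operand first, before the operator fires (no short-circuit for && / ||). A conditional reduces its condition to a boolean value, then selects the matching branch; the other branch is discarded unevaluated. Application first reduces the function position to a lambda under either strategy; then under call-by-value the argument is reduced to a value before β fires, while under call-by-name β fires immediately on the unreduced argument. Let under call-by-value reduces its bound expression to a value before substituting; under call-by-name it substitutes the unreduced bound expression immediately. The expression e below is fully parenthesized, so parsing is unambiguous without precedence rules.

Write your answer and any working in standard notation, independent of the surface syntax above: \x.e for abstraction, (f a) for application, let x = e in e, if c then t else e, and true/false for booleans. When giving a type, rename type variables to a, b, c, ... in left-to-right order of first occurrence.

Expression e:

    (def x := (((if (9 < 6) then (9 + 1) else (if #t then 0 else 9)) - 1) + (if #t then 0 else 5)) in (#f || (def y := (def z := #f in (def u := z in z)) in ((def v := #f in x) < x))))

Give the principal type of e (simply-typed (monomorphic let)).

Answer: Bool

Derivation:
  unify Int ~ Int
  unify Int ~ Int
  unify Bool ~ Bool
  unify Int ~ Int
  unify Int ~ Int
  unify Bool ~ Bool
  unify Int ~ Int
  unify Int ~ Int
  unify Int ~ Int
  unify Int ~ Int
  unify Int ~ Int
  unify Bool ~ Bool
  unify Int ~ Int
  unify Int ~ Int
let x : Int
  unify Bool ~ Bool
let z : Bool
z : Bool
let u : Bool
z : Bool
let y : Bool
let v : Bool
x : Int
  unify Int ~ Int
x : Int
  unify Int ~ Int
  unify Bool ~ Bool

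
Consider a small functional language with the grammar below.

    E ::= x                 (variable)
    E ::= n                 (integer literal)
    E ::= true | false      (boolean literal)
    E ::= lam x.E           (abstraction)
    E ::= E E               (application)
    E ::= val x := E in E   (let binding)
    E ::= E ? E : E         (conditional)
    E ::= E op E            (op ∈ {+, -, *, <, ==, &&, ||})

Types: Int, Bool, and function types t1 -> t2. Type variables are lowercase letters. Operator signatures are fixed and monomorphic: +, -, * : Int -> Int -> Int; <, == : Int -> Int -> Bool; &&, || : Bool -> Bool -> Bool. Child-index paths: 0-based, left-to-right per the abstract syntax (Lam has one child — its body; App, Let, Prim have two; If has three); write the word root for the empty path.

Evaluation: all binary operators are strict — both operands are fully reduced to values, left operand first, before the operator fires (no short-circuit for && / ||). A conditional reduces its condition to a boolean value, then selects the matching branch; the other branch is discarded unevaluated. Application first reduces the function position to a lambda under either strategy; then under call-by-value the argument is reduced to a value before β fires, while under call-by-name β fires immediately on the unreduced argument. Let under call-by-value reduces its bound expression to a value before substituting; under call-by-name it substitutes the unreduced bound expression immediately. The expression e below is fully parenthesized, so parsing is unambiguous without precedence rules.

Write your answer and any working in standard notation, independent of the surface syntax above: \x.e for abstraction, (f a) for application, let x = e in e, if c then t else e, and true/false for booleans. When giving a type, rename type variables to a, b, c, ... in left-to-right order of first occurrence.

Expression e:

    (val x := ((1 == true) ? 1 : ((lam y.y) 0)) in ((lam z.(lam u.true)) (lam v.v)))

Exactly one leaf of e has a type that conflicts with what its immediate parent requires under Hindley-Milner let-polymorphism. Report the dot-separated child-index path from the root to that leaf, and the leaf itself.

Derivation:
  unify Int ~ Int
  unify Bool ~ Int
  FAIL: mismatch Bool ~ Int

Answer: 0.0.1 : true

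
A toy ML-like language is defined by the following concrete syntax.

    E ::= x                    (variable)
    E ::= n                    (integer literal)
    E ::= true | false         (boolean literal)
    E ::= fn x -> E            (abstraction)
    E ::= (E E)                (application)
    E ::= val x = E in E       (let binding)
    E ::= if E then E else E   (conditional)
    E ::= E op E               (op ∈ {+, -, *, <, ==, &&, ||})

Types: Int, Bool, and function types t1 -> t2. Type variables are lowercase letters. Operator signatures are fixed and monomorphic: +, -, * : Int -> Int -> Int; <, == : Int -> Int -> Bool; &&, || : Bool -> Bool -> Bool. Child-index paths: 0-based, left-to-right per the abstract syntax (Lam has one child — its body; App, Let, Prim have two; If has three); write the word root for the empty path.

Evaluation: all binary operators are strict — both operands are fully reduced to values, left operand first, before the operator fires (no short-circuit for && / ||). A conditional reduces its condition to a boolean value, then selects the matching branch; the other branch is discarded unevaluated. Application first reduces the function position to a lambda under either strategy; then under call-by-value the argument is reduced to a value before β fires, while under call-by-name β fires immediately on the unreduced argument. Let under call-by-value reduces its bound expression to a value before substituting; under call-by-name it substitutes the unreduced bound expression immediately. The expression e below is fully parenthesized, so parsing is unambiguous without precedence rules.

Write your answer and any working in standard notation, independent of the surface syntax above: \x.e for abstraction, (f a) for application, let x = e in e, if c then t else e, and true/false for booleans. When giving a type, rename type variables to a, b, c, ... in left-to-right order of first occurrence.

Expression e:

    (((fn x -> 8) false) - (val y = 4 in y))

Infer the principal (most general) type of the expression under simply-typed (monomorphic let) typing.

Answer: Int

Trace:
\x._ : a -> Int
  unify a -> Int ~ Bool -> b
  unify a ~ Bool
  unify Int ~ b
_ _ : Int
  unify Int ~ Int
let y : Int
y : Int
  unify Int ~ Int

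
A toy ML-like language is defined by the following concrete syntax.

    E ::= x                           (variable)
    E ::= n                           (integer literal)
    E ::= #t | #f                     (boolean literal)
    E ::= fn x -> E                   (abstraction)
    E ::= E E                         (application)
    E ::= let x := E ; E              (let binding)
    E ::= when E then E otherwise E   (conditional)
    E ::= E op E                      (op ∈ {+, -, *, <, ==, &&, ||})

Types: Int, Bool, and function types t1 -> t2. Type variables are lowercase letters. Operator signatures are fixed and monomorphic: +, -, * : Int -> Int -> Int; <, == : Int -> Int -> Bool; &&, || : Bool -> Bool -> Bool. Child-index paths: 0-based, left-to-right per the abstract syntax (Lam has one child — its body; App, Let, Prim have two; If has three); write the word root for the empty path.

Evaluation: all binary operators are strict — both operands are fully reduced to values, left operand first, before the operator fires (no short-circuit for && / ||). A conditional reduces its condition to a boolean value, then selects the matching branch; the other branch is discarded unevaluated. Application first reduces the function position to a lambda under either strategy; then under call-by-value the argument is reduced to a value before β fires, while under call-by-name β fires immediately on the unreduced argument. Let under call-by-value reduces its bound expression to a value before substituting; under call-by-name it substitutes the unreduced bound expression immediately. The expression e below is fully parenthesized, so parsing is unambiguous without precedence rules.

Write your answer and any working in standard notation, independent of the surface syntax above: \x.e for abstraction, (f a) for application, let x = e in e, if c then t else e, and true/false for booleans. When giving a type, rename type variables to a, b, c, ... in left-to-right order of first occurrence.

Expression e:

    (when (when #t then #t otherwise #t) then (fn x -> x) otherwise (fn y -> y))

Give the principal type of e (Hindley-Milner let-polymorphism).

Trace:
  unify Bool ~ Bool
  unify Bool ~ Bool
  unify Bool ~ Bool
x : a
\x._ : a -> a
y : b
\y._ : b -> b
  unify a -> a ~ b -> b
  unify a ~ b
  unify b ~ b

Answer: a -> a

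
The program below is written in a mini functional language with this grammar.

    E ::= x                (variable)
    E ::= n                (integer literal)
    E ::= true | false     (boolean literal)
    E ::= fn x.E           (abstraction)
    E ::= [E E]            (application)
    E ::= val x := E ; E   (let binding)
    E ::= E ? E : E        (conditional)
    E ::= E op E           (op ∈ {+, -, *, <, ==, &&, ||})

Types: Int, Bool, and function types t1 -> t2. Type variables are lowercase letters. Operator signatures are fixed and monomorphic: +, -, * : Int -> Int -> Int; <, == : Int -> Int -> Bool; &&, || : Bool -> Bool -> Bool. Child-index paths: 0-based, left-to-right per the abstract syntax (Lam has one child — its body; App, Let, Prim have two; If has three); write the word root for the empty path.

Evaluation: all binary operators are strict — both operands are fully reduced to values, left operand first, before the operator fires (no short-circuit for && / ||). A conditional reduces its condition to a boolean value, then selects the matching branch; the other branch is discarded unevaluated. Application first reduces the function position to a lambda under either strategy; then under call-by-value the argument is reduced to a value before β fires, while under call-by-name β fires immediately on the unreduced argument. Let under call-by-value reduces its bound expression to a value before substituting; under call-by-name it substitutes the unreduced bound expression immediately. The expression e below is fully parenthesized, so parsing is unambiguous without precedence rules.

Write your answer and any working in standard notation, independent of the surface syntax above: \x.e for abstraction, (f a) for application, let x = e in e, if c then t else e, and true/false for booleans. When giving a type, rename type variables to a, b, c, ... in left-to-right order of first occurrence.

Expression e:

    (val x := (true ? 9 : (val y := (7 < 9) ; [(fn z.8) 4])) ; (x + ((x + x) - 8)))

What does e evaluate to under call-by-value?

Derivation:
step 0: (let x = (if true then 9 else (let y = (7 < 9) in ((\z.8) 4))) in (x + ((x + x) - 8)))
step 1: [if@0] (let x = 9 in (x + ((x + x) - 8)))
step 2: [let@root] (9 + ((9 + 9) - 8))
step 3: [delta@1.0] (9 + (18 - 8))
step 4: [delta@1] (9 + 10)
step 5: [delta@root] 19

Answer: 19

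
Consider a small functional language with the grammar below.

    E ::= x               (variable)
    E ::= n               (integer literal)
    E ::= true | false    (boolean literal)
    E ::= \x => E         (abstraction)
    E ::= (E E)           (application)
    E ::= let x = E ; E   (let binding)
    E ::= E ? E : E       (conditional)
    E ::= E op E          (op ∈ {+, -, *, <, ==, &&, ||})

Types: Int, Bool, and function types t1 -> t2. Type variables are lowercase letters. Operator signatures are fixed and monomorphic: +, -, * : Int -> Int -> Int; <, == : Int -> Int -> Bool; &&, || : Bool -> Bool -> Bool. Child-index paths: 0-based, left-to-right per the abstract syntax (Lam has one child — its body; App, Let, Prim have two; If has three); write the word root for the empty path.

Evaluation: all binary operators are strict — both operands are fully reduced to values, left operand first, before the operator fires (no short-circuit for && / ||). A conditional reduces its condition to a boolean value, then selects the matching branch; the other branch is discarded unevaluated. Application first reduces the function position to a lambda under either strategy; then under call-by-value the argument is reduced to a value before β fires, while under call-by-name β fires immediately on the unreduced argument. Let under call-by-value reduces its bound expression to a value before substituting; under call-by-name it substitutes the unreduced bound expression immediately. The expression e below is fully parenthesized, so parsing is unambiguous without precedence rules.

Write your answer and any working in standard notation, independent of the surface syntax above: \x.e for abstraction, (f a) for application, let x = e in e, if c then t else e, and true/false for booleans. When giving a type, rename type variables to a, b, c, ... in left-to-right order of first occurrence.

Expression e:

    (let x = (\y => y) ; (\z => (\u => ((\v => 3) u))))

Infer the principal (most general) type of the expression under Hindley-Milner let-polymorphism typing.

Derivation:
y : a
\y._ : a -> a
let x : forall. a -> a
\v._ : d -> Int
u : c
  unify d -> Int ~ c -> e
  unify d ~ c
  unify Int ~ e
_ _ : Int
\u._ : c -> Int
\z._ : b -> c -> Int

Answer: a -> b -> Int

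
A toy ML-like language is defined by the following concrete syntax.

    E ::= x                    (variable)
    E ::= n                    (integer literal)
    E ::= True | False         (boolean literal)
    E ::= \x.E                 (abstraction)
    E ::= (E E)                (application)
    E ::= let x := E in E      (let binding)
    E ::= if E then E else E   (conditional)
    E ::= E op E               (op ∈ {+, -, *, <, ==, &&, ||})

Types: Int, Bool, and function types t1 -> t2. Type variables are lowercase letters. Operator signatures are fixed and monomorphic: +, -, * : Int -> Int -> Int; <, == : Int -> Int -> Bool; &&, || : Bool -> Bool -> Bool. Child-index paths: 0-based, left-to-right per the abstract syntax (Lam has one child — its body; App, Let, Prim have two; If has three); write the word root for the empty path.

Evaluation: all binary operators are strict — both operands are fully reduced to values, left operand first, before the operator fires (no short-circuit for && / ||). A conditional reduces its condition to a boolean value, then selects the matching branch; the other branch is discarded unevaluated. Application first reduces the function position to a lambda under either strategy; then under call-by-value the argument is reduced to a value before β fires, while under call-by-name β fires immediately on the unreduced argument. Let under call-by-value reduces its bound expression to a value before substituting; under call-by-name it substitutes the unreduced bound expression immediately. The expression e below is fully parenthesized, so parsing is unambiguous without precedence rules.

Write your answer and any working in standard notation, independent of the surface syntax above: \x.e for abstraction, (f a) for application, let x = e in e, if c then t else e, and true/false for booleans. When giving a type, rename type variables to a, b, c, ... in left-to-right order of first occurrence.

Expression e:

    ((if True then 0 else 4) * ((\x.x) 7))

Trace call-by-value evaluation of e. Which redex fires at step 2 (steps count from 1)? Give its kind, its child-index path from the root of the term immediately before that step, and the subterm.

Working:
step 0: ((if true then 0 else 4) * ((\x.x) 7))
step 1: [if@0] (0 * ((\x.x) 7))
step 2: [beta@1] (0 * 7)

Answer: beta at 1 : ((\x.x) 7)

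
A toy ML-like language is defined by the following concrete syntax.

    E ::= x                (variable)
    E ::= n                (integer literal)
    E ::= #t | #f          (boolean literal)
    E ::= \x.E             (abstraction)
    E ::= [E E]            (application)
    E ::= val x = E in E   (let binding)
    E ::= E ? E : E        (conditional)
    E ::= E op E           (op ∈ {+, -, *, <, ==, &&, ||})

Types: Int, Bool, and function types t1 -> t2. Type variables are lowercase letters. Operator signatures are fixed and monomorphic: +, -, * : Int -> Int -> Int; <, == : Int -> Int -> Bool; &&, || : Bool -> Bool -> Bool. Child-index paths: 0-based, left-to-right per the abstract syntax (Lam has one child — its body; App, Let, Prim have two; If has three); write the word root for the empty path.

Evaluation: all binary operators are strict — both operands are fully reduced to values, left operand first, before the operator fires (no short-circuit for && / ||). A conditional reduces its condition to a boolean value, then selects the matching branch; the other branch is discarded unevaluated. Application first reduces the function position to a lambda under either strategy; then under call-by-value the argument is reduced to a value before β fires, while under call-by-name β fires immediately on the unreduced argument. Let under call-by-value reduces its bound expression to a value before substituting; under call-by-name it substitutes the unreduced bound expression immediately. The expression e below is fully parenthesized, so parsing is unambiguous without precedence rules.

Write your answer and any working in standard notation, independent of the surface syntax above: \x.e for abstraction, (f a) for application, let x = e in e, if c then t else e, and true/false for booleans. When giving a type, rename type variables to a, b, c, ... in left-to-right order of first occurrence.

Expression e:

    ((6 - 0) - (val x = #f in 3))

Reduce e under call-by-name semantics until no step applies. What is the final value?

Answer: 3

Derivation:
step 0: ((6 - 0) - (let x = false in 3))
step 1: [delta@0] (6 - (let x = false in 3))
step 2: [let@1] (6 - 3)
step 3: [delta@root] 3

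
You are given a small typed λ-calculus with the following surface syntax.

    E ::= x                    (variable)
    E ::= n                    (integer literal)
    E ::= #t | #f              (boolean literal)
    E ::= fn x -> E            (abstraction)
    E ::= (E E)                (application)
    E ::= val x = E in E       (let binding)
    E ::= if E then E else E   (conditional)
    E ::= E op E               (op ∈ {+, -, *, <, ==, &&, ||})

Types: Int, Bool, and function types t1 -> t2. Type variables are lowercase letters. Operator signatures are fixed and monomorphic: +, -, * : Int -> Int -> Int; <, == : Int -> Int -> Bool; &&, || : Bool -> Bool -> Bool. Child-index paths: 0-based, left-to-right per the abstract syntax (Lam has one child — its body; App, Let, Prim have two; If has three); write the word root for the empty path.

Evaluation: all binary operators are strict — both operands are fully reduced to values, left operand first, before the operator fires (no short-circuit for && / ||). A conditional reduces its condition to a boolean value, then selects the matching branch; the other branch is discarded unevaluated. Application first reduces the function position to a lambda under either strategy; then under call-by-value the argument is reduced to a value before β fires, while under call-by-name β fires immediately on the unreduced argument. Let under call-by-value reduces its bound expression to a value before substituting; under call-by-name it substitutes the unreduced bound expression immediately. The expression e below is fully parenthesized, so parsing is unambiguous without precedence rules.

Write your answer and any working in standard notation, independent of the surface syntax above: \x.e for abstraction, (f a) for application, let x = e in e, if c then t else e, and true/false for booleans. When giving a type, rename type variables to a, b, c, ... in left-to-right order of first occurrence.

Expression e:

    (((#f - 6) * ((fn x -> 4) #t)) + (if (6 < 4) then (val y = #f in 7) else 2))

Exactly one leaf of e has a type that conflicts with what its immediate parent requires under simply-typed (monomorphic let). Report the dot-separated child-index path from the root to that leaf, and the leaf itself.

Answer: 0.0.0 : false

Derivation:
  unify Bool ~ Int
  FAIL: mismatch Bool ~ Int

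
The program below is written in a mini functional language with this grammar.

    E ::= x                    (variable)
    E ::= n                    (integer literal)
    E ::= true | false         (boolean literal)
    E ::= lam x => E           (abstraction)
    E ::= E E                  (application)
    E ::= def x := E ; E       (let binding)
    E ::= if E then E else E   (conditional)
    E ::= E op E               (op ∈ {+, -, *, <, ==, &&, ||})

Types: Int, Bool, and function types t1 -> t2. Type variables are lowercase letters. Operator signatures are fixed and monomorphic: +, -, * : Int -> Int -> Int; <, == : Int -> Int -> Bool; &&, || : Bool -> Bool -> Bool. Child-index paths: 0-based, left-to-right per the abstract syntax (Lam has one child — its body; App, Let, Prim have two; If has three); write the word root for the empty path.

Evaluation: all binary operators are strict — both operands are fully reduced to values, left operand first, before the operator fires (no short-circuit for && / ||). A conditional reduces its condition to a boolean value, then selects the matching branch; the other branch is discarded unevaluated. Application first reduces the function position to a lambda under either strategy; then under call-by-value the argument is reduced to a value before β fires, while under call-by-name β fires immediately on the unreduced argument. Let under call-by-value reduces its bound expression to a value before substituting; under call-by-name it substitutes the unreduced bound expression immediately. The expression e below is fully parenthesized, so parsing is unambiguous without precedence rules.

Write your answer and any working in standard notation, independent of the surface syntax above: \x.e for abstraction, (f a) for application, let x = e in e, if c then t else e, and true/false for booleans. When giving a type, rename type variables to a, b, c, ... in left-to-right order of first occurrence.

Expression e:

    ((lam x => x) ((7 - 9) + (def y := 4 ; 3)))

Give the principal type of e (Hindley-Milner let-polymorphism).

Derivation:
x : a
\x._ : a -> a
  unify Int ~ Int
  unify Int ~ Int
  unify Int ~ Int
let y : Int
  unify Int ~ Int
  unify a -> a ~ Int -> b
  unify a ~ Int
  unify Int ~ b
_ _ : Int

Answer: Int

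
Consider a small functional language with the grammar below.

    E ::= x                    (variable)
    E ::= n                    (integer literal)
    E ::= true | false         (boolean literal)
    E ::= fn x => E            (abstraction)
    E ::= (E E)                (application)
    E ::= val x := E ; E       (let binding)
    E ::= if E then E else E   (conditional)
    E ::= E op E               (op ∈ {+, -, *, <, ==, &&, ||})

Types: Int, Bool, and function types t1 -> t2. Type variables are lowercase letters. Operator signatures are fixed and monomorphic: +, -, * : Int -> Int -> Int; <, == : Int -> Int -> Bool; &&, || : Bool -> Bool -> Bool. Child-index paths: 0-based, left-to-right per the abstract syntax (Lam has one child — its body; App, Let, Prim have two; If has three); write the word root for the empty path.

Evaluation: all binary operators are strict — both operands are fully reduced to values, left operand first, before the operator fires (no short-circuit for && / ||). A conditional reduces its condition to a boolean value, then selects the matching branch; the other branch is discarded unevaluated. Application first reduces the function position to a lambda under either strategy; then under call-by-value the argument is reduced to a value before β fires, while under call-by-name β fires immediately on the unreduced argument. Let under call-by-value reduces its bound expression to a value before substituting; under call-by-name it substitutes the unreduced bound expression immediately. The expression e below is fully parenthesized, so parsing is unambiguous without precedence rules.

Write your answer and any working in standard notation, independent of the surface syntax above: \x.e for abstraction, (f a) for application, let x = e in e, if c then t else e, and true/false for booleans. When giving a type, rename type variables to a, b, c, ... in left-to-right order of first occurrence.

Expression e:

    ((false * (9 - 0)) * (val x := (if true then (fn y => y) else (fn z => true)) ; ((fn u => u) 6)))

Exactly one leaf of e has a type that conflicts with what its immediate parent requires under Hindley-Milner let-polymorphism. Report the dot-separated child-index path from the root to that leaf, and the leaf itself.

Trace:
  unify Bool ~ Int
  FAIL: mismatch Bool ~ Int

Answer: 0.0 : false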